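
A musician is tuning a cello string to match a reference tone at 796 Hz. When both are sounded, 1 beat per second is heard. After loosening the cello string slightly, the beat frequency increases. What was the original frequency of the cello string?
795 Hz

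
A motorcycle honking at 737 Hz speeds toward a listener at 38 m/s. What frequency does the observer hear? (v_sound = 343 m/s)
f_obs = f·v/(v − v_s) = 828.8 Hz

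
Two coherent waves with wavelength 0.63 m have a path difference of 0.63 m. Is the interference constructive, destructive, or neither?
constructive — path difference = 1λ, a whole number of wavelengths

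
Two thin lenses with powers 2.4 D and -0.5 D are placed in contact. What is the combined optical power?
P_total = P₁ + P₂ = 1.9 D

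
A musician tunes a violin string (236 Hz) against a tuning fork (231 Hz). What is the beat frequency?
5 Hz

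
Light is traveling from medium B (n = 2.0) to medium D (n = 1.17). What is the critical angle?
θc = arcsin(n₂/n₁) = 35.8°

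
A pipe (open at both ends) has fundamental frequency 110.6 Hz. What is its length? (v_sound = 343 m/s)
L = v/(2f₁) = 1.551 m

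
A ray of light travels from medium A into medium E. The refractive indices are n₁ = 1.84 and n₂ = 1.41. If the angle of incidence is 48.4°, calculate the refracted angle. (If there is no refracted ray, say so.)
sin θ₂ = (n₁/n₂)·sin θ₁ = 0.9758 → θ₂ = 77.38°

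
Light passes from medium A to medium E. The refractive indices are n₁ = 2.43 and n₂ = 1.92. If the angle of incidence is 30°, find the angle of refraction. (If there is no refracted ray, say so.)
sin θ₂ = (n₁/n₂)·sin θ₁ = 0.6328 → θ₂ = 39.26°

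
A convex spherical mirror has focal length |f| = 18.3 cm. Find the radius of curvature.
R = 2|f| = 36.6 cm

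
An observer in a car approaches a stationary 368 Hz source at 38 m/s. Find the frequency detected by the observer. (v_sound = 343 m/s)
f_obs = f·(v + v_o)/v = 408.8 Hz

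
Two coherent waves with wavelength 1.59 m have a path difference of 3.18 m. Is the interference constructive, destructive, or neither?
constructive — path difference = 2λ, a whole number of wavelengths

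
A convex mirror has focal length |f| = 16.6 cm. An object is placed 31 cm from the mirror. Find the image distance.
f = −16.6 cm (convex); 1/di = 1/f − 1/do → di = -10.81 cm (virtual image, behind mirror)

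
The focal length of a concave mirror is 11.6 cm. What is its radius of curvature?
R = 2|f| = 23.2 cm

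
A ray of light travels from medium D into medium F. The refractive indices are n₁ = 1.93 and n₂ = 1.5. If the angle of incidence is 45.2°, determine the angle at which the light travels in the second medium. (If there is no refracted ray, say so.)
sin θ₂ = (n₁/n₂)·sin θ₁ = 0.913 → θ₂ = 65.92°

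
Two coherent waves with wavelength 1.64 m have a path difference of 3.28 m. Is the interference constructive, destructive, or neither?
constructive — path difference = 2λ, a whole number of wavelengths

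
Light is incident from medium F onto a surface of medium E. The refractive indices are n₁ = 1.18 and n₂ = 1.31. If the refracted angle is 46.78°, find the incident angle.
sin θ₁ = (n₂/n₁)·sin θ₂ → θ₁ = 54°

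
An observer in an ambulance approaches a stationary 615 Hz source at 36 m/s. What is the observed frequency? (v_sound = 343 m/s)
f_obs = f·(v + v_o)/v = 679.5 Hz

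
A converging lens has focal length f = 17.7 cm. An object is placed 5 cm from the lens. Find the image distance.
1/di = 1/f − 1/do → di = -6.969 cm (virtual image)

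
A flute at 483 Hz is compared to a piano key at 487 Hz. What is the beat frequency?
4 Hz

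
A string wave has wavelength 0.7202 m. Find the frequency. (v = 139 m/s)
f = v/λ = 193 Hz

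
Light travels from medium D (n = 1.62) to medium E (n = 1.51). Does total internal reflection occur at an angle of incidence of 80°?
θc = arcsin(n₂/n₁) = 68.76°; 80° > θc, so yes — total internal reflection.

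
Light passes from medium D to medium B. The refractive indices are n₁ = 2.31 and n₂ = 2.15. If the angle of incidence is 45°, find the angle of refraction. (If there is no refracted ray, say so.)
sin θ₂ = (n₁/n₂)·sin θ₁ = 0.7597 → θ₂ = 49.44°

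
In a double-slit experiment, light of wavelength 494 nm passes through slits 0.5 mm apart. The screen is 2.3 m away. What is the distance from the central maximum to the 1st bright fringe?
y = mλL/d = 2.272 mm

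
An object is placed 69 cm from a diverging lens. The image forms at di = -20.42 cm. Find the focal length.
1/f = 1/do + 1/di → f = -29 cm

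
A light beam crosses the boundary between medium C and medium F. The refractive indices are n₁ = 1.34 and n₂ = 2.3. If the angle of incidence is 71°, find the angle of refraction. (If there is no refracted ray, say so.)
sin θ₂ = (n₁/n₂)·sin θ₁ = 0.5509 → θ₂ = 33.43°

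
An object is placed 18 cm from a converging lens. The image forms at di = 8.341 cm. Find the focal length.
1/f = 1/do + 1/di → f = 5.7 cm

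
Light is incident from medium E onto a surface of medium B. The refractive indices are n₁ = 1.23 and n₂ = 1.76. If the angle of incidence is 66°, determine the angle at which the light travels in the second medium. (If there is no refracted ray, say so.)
sin θ₂ = (n₁/n₂)·sin θ₁ = 0.6384 → θ₂ = 39.68°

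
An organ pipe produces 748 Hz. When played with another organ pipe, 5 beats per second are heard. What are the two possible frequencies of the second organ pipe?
f₂ = 748 ± 5 Hz → 753 Hz or 743 Hz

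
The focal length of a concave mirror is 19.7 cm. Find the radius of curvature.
R = 2|f| = 39.4 cm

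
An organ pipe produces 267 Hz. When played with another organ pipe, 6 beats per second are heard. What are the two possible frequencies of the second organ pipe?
f₂ = 267 ± 6 Hz → 273 Hz or 261 Hz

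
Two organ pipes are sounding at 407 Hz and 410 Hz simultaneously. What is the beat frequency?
3 Hz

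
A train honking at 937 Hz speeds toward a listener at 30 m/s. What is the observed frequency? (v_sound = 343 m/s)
f_obs = f·v/(v − v_s) = 1027 Hz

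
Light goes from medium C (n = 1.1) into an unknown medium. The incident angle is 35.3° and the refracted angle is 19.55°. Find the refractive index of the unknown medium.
n₂ = n₁·sin θ₁ / sin θ₂ = 1.9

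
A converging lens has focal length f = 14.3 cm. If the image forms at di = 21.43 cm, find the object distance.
1/do = 1/f − 1/di → do = 42.98 cm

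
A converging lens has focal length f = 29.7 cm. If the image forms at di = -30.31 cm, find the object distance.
1/do = 1/f − 1/di → do = 15 cm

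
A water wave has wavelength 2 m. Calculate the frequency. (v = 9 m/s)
f = v/λ = 4.5 Hz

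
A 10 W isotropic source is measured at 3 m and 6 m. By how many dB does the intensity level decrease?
Δβ = 20·log₁₀(r₂/r₁) = 6.021 dB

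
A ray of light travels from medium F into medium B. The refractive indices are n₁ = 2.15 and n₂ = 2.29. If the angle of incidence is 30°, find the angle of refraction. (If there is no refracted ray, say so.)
sin θ₂ = (n₁/n₂)·sin θ₁ = 0.4694 → θ₂ = 28°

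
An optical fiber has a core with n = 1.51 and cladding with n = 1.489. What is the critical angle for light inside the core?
θc = arcsin(n_cladding/n_core) = 80.43°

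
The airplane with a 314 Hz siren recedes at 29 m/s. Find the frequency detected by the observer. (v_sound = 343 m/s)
f_obs = f·v/(v + v_s) = 289.5 Hz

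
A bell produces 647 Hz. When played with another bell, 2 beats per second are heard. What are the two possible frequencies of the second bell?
f₂ = 647 ± 2 Hz → 649 Hz or 645 Hz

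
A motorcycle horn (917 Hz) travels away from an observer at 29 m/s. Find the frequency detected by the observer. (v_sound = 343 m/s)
f_obs = f·v/(v + v_s) = 845.5 Hz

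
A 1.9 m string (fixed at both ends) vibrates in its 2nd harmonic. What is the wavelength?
λₙ = 2L/n = 1.9 m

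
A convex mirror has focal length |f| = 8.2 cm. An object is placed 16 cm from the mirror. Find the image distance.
f = −8.2 cm (convex); 1/di = 1/f − 1/do → di = -5.421 cm (virtual image, behind mirror)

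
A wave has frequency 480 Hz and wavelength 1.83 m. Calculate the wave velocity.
v = fλ = 878.4 m/s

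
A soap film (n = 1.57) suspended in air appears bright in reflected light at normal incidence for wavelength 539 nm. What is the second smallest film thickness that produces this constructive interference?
2nt = (m − ½)λ with m = 2 → t = (m − ½)λ/(2n) = 257.5 nm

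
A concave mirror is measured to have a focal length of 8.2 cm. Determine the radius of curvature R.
R = 2|f| = 16.4 cm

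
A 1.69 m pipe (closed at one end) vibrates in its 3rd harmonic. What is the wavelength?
λₙ = 4L/n = 2.253 m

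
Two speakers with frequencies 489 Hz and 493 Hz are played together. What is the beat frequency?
4 Hz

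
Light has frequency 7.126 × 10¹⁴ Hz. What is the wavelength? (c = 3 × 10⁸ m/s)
λ = c/f = 421 nm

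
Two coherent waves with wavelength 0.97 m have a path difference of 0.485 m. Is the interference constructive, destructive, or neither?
destructive — path difference = 0.5λ, an odd multiple of λ/2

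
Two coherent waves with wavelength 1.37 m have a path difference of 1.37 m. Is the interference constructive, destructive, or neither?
constructive — path difference = 1λ, a whole number of wavelengths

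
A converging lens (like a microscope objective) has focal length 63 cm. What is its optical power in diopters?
P = 1/f = 1.587 D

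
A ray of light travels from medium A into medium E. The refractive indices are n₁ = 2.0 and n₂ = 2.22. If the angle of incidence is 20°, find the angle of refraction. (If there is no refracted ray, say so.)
sin θ₂ = (n₁/n₂)·sin θ₁ = 0.3081 → θ₂ = 17.95°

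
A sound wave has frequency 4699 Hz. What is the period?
T = 1/f = 2.128 × 10⁻⁴ s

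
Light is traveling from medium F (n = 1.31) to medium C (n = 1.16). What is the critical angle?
θc = arcsin(n₂/n₁) = 62.31°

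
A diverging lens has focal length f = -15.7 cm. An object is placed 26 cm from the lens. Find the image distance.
1/di = 1/f − 1/do → di = -9.789 cm (virtual image)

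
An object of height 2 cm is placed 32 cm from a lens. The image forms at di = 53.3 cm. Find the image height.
hi = (-di/do) × ho = -3.331 cm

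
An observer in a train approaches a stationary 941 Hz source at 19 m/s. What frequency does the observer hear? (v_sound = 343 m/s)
f_obs = f·(v + v_o)/v = 993.1 Hz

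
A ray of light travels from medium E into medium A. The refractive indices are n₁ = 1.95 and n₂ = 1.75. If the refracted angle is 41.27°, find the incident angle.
sin θ₁ = (n₂/n₁)·sin θ₂ → θ₁ = 36.3°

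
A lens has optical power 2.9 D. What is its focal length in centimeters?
f = 1/P = 34.48 cm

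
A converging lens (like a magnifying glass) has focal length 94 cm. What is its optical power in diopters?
P = 1/f = 1.064 D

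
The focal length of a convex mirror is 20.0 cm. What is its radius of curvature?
R = 2|f| = 40 cm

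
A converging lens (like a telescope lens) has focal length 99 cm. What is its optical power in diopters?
P = 1/f = 1.01 D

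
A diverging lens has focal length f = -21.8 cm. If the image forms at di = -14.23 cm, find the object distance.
1/do = 1/f − 1/di → do = 40.98 cm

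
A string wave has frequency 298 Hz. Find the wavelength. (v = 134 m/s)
λ = v/f = 0.4497 m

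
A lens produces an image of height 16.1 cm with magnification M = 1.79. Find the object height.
ho = |hi|/|M| = 8.994 cm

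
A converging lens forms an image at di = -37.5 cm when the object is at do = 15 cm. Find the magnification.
M = −di/do = 2.5 (upright image)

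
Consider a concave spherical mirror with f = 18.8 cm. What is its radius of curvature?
R = 2|f| = 37.6 cm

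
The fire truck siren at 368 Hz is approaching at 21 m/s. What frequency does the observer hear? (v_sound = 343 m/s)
f_obs = f·v/(v − v_s) = 392 Hz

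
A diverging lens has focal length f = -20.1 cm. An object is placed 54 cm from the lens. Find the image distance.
1/di = 1/f − 1/do → di = -14.65 cm (virtual image)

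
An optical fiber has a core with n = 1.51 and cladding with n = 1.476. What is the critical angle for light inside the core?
θc = arcsin(n_cladding/n_core) = 77.82°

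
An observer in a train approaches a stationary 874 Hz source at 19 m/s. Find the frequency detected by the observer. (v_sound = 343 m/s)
f_obs = f·(v + v_o)/v = 922.4 Hz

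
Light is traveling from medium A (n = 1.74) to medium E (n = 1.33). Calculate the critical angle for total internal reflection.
θc = arcsin(n₂/n₁) = 49.85°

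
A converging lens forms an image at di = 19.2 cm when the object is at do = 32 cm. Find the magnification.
M = −di/do = -0.6 (inverted image)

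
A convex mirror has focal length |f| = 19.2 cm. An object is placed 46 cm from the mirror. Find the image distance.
f = −19.2 cm (convex); 1/di = 1/f − 1/do → di = -13.55 cm (virtual image, behind mirror)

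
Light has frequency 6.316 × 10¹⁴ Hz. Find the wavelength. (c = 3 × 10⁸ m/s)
λ = c/f = 475 nm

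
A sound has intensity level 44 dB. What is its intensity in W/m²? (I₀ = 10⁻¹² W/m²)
I = I₀·10^(β/10) = 2.51 × 10⁻⁸ W/m²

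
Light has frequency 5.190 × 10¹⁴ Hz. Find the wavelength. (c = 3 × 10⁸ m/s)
λ = c/f = 578 nm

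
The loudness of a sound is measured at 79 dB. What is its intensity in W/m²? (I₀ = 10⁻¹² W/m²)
I = I₀·10^(β/10) = 7.94 × 10⁻⁵ W/m²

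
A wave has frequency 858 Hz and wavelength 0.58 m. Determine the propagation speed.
v = fλ = 497.6 m/s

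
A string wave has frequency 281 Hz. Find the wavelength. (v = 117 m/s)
λ = v/f = 0.4164 m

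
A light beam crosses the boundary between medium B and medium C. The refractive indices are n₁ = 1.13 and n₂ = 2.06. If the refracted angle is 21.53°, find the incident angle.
sin θ₁ = (n₂/n₁)·sin θ₂ → θ₁ = 41.99°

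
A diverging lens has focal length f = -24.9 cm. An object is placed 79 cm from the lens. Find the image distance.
1/di = 1/f − 1/do → di = -18.93 cm (virtual image)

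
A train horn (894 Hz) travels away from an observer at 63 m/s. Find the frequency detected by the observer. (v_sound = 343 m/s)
f_obs = f·v/(v + v_s) = 755.3 Hz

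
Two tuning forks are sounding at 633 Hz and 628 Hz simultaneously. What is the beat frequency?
5 Hz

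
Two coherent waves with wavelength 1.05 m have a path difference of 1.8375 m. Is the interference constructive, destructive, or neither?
neither (partial) — path difference = 1.75λ, neither a whole number of wavelengths nor an odd multiple of λ/2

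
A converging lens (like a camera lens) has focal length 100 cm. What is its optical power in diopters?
P = 1/f = 1 D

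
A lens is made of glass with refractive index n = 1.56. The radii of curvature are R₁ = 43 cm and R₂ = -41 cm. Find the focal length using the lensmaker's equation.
1/f = (n − 1)(1/R₁ − 1/R₂) → f = 37.48 cm (converging lens)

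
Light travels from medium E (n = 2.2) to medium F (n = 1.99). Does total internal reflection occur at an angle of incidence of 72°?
θc = arcsin(n₂/n₁) = 64.76°; 72° > θc, so yes — total internal reflection.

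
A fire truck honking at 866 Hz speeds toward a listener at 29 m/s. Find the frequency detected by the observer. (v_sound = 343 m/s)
f_obs = f·v/(v − v_s) = 946 Hz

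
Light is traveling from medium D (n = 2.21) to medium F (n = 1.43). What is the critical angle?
θc = arcsin(n₂/n₁) = 40.32°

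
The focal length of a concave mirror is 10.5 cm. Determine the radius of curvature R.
R = 2|f| = 21 cm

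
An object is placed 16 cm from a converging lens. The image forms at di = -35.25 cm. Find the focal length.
1/f = 1/do + 1/di → f = 29.3 cm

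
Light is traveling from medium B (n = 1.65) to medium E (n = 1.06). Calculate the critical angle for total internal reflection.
θc = arcsin(n₂/n₁) = 39.97°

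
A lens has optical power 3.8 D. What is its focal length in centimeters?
f = 1/P = 26.32 cm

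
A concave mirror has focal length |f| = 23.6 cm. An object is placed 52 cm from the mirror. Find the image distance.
f = +23.6 cm (concave); 1/di = 1/f − 1/do → di = 43.21 cm (real image, in front of mirror)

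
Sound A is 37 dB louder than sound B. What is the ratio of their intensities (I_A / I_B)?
I_A/I_B = 10^(Δβ/10) = 5012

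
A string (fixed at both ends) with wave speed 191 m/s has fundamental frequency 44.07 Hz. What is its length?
L = v/(2f₁) = 2.167 m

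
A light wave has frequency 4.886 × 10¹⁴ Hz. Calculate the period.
T = 1/f = 2.047 × 10⁻¹⁵ s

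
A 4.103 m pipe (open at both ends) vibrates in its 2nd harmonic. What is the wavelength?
λₙ = 2L/n = 4.103 m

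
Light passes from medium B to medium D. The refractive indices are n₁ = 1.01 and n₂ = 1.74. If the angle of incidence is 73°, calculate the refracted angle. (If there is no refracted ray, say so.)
sin θ₂ = (n₁/n₂)·sin θ₁ = 0.5551 → θ₂ = 33.72°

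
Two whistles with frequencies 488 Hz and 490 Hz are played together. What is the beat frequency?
2 Hz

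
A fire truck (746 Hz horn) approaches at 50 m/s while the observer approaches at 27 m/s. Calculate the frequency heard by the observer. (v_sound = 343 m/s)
f_obs = f·(v + v_o)/(v − v_s) = 942 Hz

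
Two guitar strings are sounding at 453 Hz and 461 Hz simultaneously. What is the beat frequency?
8 Hz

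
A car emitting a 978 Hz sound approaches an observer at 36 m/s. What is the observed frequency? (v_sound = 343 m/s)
f_obs = f·v/(v − v_s) = 1093 Hz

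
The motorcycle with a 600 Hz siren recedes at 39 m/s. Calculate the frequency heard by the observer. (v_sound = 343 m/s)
f_obs = f·v/(v + v_s) = 538.7 Hz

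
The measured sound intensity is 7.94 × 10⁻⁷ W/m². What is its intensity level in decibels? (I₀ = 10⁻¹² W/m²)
β = 10·log₁₀(I/I₀) = 59 dB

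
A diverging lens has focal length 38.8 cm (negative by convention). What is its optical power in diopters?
P = 1/f = -2.577 D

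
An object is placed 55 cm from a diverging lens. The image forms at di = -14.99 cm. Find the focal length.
1/f = 1/do + 1/di → f = -20.61 cm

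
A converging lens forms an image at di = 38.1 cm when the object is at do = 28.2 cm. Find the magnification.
M = −di/do = -1.351 (inverted image)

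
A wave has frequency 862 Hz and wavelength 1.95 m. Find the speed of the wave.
v = fλ = 1681 m/s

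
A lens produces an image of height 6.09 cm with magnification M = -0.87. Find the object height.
ho = |hi|/|M| = 7 cm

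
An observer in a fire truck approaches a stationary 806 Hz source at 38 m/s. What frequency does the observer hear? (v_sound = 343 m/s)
f_obs = f·(v + v_o)/v = 895.3 Hz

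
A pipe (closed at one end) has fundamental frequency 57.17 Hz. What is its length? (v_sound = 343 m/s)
L = v/(4f₁) = 1.5 m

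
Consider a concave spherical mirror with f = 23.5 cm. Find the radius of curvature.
R = 2|f| = 47 cm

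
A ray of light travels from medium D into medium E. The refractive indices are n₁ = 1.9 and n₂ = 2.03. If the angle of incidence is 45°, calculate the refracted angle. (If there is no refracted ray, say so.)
sin θ₂ = (n₁/n₂)·sin θ₁ = 0.6618 → θ₂ = 41.44°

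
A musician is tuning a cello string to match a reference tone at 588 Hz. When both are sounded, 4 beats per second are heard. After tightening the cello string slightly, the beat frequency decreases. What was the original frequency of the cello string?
584 Hz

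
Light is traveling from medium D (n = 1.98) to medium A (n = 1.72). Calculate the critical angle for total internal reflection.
θc = arcsin(n₂/n₁) = 60.31°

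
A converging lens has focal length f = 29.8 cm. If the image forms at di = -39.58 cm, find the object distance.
1/do = 1/f − 1/di → do = 17 cm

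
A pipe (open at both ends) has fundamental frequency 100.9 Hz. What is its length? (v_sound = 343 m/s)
L = v/(2f₁) = 1.7 m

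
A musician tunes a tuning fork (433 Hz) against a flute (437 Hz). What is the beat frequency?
4 Hz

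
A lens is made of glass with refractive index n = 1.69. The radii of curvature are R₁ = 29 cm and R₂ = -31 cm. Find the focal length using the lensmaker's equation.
1/f = (n − 1)(1/R₁ − 1/R₂) → f = 21.71 cm (converging lens)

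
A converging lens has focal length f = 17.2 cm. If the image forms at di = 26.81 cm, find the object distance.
1/do = 1/f − 1/di → do = 47.98 cm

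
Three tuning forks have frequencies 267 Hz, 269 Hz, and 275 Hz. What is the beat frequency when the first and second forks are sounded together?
2 Hz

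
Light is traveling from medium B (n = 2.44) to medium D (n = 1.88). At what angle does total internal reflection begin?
θc = arcsin(n₂/n₁) = 50.4°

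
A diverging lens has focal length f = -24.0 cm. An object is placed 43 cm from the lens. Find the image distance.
1/di = 1/f − 1/do → di = -15.4 cm (virtual image)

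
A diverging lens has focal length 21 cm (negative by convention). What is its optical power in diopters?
P = 1/f = -4.762 D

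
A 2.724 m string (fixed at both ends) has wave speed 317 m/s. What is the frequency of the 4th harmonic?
fₙ = nv/(2L) = 232.7 Hz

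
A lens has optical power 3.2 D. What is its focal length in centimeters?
f = 1/P = 31.25 cm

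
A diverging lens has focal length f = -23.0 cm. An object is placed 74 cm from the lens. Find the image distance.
1/di = 1/f − 1/do → di = -17.55 cm (virtual image)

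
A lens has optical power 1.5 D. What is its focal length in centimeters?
f = 1/P = 66.67 cm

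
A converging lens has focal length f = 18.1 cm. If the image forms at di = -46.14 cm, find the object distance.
1/do = 1/f − 1/di → do = 13 cm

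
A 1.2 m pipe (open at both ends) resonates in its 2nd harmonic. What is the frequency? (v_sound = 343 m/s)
fₙ = nv/(2L) = 285.8 Hz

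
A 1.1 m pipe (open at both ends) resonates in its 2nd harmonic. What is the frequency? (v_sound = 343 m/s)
fₙ = nv/(2L) = 311.8 Hz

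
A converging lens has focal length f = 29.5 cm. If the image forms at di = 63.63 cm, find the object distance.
1/do = 1/f − 1/di → do = 55 cm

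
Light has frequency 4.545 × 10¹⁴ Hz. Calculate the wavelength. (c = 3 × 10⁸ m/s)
λ = c/f = 660.1 nm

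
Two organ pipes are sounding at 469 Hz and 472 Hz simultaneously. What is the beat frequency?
3 Hz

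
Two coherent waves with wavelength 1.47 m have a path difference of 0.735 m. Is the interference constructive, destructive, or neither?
destructive — path difference = 0.5λ, an odd multiple of λ/2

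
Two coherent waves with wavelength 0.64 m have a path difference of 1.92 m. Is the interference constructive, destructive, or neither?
constructive — path difference = 3λ, a whole number of wavelengths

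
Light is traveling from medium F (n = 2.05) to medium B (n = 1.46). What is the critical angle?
θc = arcsin(n₂/n₁) = 45.41°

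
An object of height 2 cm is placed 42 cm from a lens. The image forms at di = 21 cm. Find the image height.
hi = (-di/do) × ho = -1 cm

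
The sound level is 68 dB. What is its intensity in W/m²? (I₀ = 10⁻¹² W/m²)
I = I₀·10^(β/10) = 6.31 × 10⁻⁶ W/m²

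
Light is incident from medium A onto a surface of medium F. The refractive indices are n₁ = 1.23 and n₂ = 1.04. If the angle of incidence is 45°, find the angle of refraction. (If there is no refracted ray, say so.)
sin θ₂ = (n₁/n₂)·sin θ₁ = 0.8363 → θ₂ = 56.75°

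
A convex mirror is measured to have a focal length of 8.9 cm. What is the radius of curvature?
R = 2|f| = 17.8 cm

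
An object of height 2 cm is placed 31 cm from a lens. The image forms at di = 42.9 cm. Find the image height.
hi = (-di/do) × ho = -2.768 cm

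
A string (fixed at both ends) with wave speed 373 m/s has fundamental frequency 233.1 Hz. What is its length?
L = v/(2f₁) = 0.8001 m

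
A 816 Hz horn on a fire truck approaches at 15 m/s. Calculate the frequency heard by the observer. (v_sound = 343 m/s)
f_obs = f·v/(v − v_s) = 853.3 Hz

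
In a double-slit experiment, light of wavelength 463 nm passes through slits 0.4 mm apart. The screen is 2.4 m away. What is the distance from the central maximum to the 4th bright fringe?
y = mλL/d = 11.11 mm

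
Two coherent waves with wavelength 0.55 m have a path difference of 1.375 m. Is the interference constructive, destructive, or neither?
destructive — path difference = 2.5λ, an odd multiple of λ/2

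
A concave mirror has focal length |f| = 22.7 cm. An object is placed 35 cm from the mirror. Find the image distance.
f = +22.7 cm (concave); 1/di = 1/f − 1/do → di = 64.59 cm (real image, in front of mirror)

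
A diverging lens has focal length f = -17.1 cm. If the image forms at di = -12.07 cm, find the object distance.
1/do = 1/f − 1/di → do = 41.03 cm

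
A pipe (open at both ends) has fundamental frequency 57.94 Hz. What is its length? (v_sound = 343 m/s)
L = v/(2f₁) = 2.96 m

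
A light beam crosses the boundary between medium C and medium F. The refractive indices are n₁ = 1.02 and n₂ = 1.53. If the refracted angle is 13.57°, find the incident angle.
sin θ₁ = (n₂/n₁)·sin θ₂ → θ₁ = 20.61°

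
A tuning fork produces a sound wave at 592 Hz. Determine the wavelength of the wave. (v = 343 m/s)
λ = v/f = 0.5794 m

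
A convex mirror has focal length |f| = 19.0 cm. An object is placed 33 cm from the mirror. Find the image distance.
f = −19.0 cm (convex); 1/di = 1/f − 1/do → di = -12.06 cm (virtual image, behind mirror)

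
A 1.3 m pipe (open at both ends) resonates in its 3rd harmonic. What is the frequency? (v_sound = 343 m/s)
fₙ = nv/(2L) = 395.8 Hz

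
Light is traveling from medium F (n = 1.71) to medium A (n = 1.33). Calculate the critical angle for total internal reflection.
θc = arcsin(n₂/n₁) = 51.06°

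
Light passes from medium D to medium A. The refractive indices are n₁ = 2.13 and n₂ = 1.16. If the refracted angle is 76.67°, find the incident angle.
sin θ₁ = (n₂/n₁)·sin θ₂ → θ₁ = 32°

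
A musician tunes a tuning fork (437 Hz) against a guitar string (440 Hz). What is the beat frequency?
3 Hz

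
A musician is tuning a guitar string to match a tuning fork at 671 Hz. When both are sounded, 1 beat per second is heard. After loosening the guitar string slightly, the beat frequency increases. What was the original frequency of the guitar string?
670 Hz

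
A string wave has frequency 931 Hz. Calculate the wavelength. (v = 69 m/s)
λ = v/f = 0.07411 m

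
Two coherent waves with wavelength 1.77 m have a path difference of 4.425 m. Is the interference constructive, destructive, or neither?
destructive — path difference = 2.5λ, an odd multiple of λ/2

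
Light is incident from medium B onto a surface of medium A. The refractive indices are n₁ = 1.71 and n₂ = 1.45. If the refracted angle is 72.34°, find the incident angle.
sin θ₁ = (n₂/n₁)·sin θ₂ → θ₁ = 53.9°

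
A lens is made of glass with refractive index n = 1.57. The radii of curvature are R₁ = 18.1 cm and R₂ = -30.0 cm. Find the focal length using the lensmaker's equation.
1/f = (n − 1)(1/R₁ − 1/R₂) → f = 19.81 cm (converging lens)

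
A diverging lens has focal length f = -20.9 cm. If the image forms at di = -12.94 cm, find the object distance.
1/do = 1/f − 1/di → do = 33.98 cm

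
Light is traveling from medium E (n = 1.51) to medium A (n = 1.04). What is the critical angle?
θc = arcsin(n₂/n₁) = 43.53°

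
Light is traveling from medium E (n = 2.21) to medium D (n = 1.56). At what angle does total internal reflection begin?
θc = arcsin(n₂/n₁) = 44.9°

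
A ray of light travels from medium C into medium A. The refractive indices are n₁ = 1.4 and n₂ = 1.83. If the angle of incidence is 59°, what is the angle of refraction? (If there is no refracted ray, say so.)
sin θ₂ = (n₁/n₂)·sin θ₁ = 0.6558 → θ₂ = 40.98°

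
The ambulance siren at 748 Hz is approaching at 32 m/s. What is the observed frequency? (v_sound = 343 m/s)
f_obs = f·v/(v − v_s) = 825 Hz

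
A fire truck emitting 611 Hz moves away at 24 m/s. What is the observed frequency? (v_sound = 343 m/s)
f_obs = f·v/(v + v_s) = 571 Hz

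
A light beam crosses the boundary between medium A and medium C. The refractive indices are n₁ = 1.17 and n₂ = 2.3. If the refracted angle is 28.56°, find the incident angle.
sin θ₁ = (n₂/n₁)·sin θ₂ → θ₁ = 70.02°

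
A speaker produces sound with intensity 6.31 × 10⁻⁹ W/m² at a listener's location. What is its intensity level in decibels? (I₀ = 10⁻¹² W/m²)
β = 10·log₁₀(I/I₀) = 38 dB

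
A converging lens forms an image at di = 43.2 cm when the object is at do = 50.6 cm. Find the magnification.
M = −di/do = -0.8538 (inverted image)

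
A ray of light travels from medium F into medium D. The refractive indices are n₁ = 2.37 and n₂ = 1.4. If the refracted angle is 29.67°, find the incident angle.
sin θ₁ = (n₂/n₁)·sin θ₂ → θ₁ = 17°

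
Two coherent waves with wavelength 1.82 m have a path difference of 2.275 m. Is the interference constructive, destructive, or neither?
neither (partial) — path difference = 1.25λ, neither a whole number of wavelengths nor an odd multiple of λ/2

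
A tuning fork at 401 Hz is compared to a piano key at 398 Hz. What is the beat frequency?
3 Hz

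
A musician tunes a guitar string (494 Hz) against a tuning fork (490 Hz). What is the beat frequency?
4 Hz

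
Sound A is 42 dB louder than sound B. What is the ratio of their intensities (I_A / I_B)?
I_A/I_B = 10^(Δβ/10) = 15850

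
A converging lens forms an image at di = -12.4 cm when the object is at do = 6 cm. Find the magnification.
M = −di/do = 2.067 (upright image)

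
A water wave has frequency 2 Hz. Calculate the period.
T = 1/f = 0.5 s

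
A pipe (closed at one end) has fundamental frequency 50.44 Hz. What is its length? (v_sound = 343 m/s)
L = v/(4f₁) = 1.7 m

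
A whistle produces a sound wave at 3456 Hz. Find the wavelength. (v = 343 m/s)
λ = v/f = 0.09925 m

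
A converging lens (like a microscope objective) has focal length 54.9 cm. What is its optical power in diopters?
P = 1/f = 1.821 D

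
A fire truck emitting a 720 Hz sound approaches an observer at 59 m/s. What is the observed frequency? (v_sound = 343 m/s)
f_obs = f·v/(v − v_s) = 869.6 Hz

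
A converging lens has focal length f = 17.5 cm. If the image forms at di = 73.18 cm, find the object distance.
1/do = 1/f − 1/di → do = 23 cm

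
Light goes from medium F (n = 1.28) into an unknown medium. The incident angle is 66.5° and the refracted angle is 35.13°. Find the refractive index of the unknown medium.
n₂ = n₁·sin θ₁ / sin θ₂ = 2.04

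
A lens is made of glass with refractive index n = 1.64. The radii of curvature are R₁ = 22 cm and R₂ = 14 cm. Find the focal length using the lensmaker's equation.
1/f = (n − 1)(1/R₁ − 1/R₂) → f = -60.16 cm (diverging lens)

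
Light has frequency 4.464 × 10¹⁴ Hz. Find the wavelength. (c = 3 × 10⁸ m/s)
λ = c/f = 672 nm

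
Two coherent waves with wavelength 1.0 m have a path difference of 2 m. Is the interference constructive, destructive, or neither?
constructive — path difference = 2λ, a whole number of wavelengths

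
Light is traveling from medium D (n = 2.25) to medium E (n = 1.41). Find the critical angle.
θc = arcsin(n₂/n₁) = 38.8°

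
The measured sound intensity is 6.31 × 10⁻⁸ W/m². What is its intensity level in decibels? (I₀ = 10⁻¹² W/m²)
β = 10·log₁₀(I/I₀) = 48 dB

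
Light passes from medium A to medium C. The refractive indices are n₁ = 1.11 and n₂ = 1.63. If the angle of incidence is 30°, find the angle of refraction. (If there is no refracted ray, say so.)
sin θ₂ = (n₁/n₂)·sin θ₁ = 0.3405 → θ₂ = 19.91°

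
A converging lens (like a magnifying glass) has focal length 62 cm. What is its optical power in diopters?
P = 1/f = 1.613 D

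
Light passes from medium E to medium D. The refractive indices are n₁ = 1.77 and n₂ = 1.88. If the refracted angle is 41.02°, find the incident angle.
sin θ₁ = (n₂/n₁)·sin θ₂ → θ₁ = 44.2°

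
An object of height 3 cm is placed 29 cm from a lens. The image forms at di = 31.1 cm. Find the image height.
hi = (-di/do) × ho = -3.217 cm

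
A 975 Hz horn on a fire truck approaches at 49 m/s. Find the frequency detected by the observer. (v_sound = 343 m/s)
f_obs = f·v/(v − v_s) = 1138 Hz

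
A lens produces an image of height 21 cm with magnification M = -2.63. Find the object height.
ho = |hi|/|M| = 7.985 cm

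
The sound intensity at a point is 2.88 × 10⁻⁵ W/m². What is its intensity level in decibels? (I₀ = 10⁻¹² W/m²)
β = 10·log₁₀(I/I₀) = 74.59 dB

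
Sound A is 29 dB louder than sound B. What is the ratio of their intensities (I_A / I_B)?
I_A/I_B = 10^(Δβ/10) = 794.3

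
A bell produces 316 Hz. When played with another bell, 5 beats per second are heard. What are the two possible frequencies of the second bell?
f₂ = 316 ± 5 Hz → 321 Hz or 311 Hz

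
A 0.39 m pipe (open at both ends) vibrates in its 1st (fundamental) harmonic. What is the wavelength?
λₙ = 2L/n = 0.78 m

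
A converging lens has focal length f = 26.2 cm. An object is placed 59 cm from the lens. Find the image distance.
1/di = 1/f − 1/do → di = 47.13 cm (real image)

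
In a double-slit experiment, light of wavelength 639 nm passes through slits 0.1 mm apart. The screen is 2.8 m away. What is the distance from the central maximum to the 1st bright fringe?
y = mλL/d = 17.89 mm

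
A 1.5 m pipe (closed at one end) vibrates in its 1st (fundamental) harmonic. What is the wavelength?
λₙ = 4L/n = 6 m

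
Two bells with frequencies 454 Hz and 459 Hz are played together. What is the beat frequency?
5 Hz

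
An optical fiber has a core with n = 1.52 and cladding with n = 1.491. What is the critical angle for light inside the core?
θc = arcsin(n_cladding/n_core) = 78.79°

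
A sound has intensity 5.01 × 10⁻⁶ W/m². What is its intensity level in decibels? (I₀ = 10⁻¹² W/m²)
β = 10·log₁₀(I/I₀) = 67 dB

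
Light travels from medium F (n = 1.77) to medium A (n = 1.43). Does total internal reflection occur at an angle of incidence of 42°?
θc = arcsin(n₂/n₁) = 53.89°; 42° < θc, so no — the ray refracts.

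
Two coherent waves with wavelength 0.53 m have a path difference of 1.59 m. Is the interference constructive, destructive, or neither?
constructive — path difference = 3λ, a whole number of wavelengths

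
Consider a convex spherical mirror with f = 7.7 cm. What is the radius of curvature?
R = 2|f| = 15.4 cm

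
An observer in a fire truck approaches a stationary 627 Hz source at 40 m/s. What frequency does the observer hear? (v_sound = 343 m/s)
f_obs = f·(v + v_o)/v = 700.1 Hz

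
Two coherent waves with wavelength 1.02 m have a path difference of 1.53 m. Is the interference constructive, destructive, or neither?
destructive — path difference = 1.5λ, an odd multiple of λ/2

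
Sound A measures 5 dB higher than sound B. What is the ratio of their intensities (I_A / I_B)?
I_A/I_B = 10^(Δβ/10) = 3.162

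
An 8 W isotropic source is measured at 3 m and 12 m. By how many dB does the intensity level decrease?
Δβ = 20·log₁₀(r₂/r₁) = 12.04 dB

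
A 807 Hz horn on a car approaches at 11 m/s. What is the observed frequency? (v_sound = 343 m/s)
f_obs = f·v/(v − v_s) = 833.7 Hz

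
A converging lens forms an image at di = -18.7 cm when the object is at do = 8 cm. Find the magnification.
M = −di/do = 2.337 (upright image)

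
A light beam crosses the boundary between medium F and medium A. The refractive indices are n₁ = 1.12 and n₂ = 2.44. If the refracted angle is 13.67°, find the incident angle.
sin θ₁ = (n₂/n₁)·sin θ₂ → θ₁ = 30.99°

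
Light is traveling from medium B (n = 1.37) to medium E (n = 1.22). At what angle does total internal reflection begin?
θc = arcsin(n₂/n₁) = 62.94°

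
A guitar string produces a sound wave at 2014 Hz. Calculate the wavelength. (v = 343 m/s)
λ = v/f = 0.1703 m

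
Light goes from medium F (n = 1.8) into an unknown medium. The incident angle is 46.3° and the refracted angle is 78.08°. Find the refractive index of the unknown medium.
n₂ = n₁·sin θ₁ / sin θ₂ = 1.33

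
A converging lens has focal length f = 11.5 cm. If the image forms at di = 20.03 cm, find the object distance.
1/do = 1/f − 1/di → do = 27 cm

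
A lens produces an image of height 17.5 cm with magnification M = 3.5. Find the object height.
ho = |hi|/|M| = 5 cm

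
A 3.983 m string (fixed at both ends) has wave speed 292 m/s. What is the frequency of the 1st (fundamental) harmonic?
fₙ = nv/(2L) = 36.66 Hz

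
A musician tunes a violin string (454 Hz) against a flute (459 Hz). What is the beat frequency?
5 Hz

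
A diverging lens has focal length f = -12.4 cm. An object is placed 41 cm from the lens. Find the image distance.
1/di = 1/f − 1/do → di = -9.521 cm (virtual image)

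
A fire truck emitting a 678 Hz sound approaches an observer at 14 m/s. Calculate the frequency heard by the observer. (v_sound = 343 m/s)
f_obs = f·v/(v − v_s) = 706.9 Hz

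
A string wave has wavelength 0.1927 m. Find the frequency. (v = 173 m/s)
f = v/λ = 897.8 Hz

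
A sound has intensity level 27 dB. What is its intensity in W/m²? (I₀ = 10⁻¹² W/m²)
I = I₀·10^(β/10) = 5.01 × 10⁻¹⁰ W/m²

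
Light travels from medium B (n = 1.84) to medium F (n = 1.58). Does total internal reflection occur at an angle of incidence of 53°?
θc = arcsin(n₂/n₁) = 59.17°; 53° < θc, so no — the ray refracts.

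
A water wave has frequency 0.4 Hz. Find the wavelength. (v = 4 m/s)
λ = v/f = 10 m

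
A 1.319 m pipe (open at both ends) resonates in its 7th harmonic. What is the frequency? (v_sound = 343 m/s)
fₙ = nv/(2L) = 910.2 Hz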